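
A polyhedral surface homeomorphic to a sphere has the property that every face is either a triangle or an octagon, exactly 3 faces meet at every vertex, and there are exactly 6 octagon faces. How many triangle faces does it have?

8

Let x be the number of triangles; then F = 6 + x.
Edge–face incidences: 2E = 8·6 + 3·x = 48 + 3x.
Every vertex has degree 3, so 3V = 2E.
Euler: V − E + F = 2 ⇒ (2E)/3 − E + (6 + x) = 2.
Multiply by 6: 2·(2E) − 3·(2E) + 6·(6 + x) = 12, i.e. 36 + 6x − (48 + 3x) = 12.
Collecting terms: 3x − 12 = 12, so 3x = 24, so x = 8.
Then 2E = 48 + 3·8 = 72, so E = 36, V = 2E/3 = 24, F = 6 + 8 = 14.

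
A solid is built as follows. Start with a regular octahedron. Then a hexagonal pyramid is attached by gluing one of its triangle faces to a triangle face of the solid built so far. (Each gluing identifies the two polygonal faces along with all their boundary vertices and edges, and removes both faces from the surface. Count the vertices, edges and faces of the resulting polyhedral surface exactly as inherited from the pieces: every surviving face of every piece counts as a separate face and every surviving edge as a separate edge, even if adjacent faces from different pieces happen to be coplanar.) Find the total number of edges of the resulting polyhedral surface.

21

A regular octahedron: V=6, E=12, F=8.
Attach a hexagonal pyramid (V=7, E=12, F=7) along a 3-gon: merge 3 vertices and 3 edges, delete both glued faces → V=10, E=21, F=13.
Check: V − E + F = 10 − 21 + 13 = 2.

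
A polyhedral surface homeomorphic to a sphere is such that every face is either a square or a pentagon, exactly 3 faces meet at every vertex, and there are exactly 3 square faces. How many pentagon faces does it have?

6

Let x be the number of pentagons; then F = 3 + x.
Edge–face incidences: 2E = 4·3 + 5·x = 12 + 5x.
Every vertex has degree 3, so 3V = 2E.
Euler: V − E + F = 2 ⇒ (2E)/3 − E + (3 + x) = 2.
Multiply by 6: 2·(2E) − 3·(2E) + 6·(3 + x) = 12, i.e. 18 + 6x − (12 + 5x) = 12.
Collecting terms: x + 6 = 12, so x = 6.
Then 2E = 12 + 5·6 = 42, so E = 21, V = 2E/3 = 14, F = 3 + 6 = 9.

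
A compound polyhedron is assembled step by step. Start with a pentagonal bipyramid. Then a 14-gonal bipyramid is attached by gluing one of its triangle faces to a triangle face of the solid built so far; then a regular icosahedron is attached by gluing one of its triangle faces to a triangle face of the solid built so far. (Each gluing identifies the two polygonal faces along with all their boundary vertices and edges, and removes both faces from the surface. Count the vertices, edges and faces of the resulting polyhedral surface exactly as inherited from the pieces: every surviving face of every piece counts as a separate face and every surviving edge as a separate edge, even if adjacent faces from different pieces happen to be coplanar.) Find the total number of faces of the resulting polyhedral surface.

A pentagonal bipyramid: V=7, E=15, F=10.
Attach a 14-gonal bipyramid (V=16, E=42, F=28) along a 3-gon: merge 3 vertices and 3 edges, delete both glued faces → V=20, E=54, F=36.
Attach a regular icosahedron (V=12, E=30, F=20) along a 3-gon: merge 3 vertices and 3 edges, delete both glued faces → V=29, E=81, F=54.
Check: V − E + F = 29 − 81 + 54 = 2.

54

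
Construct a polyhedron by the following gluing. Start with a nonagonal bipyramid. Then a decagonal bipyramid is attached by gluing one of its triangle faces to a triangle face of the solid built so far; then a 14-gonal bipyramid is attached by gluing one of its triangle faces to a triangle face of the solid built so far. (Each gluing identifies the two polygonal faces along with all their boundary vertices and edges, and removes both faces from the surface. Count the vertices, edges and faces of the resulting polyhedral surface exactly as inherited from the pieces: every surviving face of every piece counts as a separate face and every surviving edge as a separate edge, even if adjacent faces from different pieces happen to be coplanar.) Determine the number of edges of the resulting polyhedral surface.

93

A nonagonal bipyramid: V=11, E=27, F=18.
Attach a decagonal bipyramid (V=12, E=30, F=20) along a 3-gon: merge 3 vertices and 3 edges, delete both glued faces → V=20, E=54, F=36.
Attach a 14-gonal bipyramid (V=16, E=42, F=28) along a 3-gon: merge 3 vertices and 3 edges, delete both glued faces → V=33, E=93, F=62.
Check: V − E + F = 33 − 93 + 62 = 2.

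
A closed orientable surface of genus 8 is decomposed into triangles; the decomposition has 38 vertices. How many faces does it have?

104

χ = 2 − 2·8 = -14, and every face is a triangle so 3F = 2E.
V − E + F = -14 with E = 3F/2 gives 38 − (3/2 − 1)·F = -14, so F = 104 and E = 156.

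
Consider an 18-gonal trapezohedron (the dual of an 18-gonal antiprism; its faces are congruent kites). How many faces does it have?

The n-trapezohedron (dual of the n-antiprism) has V = 2·18 + 2 = 38, E = 4·18 = 72, F = 2·18 = 36.

36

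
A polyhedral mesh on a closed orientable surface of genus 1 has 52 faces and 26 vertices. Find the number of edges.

For a closed orientable surface of genus 1, χ = 2 − 2·1 = 0.
E = V + F − (0) = 26 + 52 − (0) = 78.

78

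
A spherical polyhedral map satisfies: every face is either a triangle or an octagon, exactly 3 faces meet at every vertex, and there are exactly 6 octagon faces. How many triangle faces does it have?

8

Let x be the number of triangles; then F = 6 + x.
Edge–face incidences: 2E = 8·6 + 3·x = 48 + 3x.
Every vertex has degree 3, so 3V = 2E.
Euler: V − E + F = 2 ⇒ (2E)/3 − E + (6 + x) = 2.
Multiply by 6: 2·(2E) − 3·(2E) + 6·(6 + x) = 12, i.e. 36 + 6x − (48 + 3x) = 12.
Collecting terms: 3x − 12 = 12, so 3x = 24, so x = 8.
Then 2E = 48 + 3·8 = 72, so E = 36, V = 2E/3 = 24, F = 6 + 8 = 14.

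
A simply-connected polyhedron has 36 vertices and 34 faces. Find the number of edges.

Here V − E + F = 2.
E = V + F − (2) = 36 + 34 − (2) = 68.

68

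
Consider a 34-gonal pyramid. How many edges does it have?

68

A pyramid on an n-gon base has one n-gon and n triangles: V = 34 + 1 = 35, E = 2·34 = 68, F = 34 + 1 = 35.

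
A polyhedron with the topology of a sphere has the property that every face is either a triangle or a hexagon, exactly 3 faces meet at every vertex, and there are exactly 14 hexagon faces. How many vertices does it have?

32

Let x be the number of triangles; then F = 14 + x.
Edge–face incidences: 2E = 6·14 + 3·x = 84 + 3x.
Every vertex has degree 3, so 3V = 2E.
Euler: V − E + F = 2 ⇒ (2E)/3 − E + (14 + x) = 2.
Multiply by 6: 2·(2E) − 3·(2E) + 6·(14 + x) = 12, i.e. 84 + 6x − (84 + 3x) = 12.
Collecting terms: 3x = 12, so x = 4.
Then 2E = 84 + 3·4 = 96, so E = 48, V = 2E/3 = 32, F = 14 + 4 = 18.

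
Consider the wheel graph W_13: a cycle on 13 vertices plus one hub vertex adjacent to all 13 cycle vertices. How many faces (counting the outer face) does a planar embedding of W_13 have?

W_13 has V = 13 + 1 = 14 vertices and E = 2·13 = 26 edges.
By Euler's formula F = 2 − V + E = 2 − 14 + 26 = 14.

14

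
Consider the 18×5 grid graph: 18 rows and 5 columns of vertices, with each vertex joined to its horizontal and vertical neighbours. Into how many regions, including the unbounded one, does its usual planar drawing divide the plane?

69

The grid has V = 18·5 = 90 vertices and E = 18·4 + 5·17 = 157 edges.
F = 2 − V + E = 2 − 90 + 157 = 69.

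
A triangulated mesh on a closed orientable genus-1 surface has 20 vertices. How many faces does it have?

40

χ = 2 − 2·1 = 0, and every face is a triangle so 3F = 2E.
V − E + F = 0 with E = 3F/2 gives 20 − (3/2 − 1)·F = 0, so F = 40 and E = 60.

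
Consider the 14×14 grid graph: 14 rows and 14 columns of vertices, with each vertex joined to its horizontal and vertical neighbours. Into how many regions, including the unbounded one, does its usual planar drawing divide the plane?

The grid has V = 14·14 = 196 vertices and E = 14·13 + 14·13 = 364 edges.
F = 2 − V + E = 2 − 196 + 364 = 170.

170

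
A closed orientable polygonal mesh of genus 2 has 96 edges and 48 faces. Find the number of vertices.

For a closed orientable surface of genus 2, χ = 2 − 2·2 = -2.
V = -2 + E − F = -2 + 96 − 48 = 46.

46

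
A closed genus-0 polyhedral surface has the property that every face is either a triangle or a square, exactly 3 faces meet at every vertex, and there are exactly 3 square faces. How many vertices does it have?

6

Let x be the number of triangles; then F = 3 + x.
Edge–face incidences: 2E = 4·3 + 3·x = 12 + 3x.
Every vertex has degree 3, so 3V = 2E.
Euler: V − E + F = 2 ⇒ (2E)/3 − E + (3 + x) = 2.
Multiply by 6: 2·(2E) − 3·(2E) + 6·(3 + x) = 12, i.e. 18 + 6x − (12 + 3x) = 12.
Collecting terms: 3x + 6 = 12, so 3x = 6, so x = 2.
Then 2E = 12 + 3·2 = 18, so E = 9, V = 2E/3 = 6, F = 3 + 2 = 5.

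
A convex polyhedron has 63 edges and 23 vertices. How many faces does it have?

Here V − E + F = 2.
F = 2 − V + E = 2 − 23 + 63 = 42.

42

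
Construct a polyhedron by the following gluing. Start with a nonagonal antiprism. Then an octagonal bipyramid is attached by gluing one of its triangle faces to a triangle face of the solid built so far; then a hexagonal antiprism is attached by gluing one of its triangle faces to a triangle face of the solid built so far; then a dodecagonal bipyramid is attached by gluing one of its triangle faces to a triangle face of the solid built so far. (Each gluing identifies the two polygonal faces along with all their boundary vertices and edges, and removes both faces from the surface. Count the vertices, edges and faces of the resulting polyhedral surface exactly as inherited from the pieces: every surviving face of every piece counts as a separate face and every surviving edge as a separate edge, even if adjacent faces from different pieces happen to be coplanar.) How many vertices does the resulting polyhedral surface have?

A nonagonal antiprism: V=18, E=36, F=20.
Attach an octagonal bipyramid (V=10, E=24, F=16) along a 3-gon: merge 3 vertices and 3 edges, delete both glued faces → V=25, E=57, F=34.
Attach a hexagonal antiprism (V=12, E=24, F=14) along a 3-gon: merge 3 vertices and 3 edges, delete both glued faces → V=34, E=78, F=46.
Attach a dodecagonal bipyramid (V=14, E=36, F=24) along a 3-gon: merge 3 vertices and 3 edges, delete both glued faces → V=45, E=111, F=68.
Check: V − E + F = 45 − 111 + 68 = 2.

45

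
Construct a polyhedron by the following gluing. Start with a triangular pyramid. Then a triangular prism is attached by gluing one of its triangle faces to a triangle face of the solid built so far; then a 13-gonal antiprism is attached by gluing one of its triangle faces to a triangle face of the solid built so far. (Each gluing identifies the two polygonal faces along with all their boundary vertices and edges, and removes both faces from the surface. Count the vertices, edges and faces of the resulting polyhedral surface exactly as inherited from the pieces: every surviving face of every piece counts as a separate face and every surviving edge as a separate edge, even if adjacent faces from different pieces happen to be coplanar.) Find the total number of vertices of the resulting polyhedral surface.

30

A triangular pyramid: V=4, E=6, F=4.
Attach a triangular prism (V=6, E=9, F=5) along a 3-gon: merge 3 vertices and 3 edges, delete both glued faces → V=7, E=12, F=7.
Attach a 13-gonal antiprism (V=26, E=52, F=28) along a 3-gon: merge 3 vertices and 3 edges, delete both glued faces → V=30, E=61, F=33.
Check: V − E + F = 30 − 61 + 33 = 2.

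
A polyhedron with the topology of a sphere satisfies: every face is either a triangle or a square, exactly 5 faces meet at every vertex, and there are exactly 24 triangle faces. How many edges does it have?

40

Let x be the number of squares; then F = 24 + x.
Edge–face incidences: 2E = 3·24 + 4·x = 72 + 4x.
Every vertex has degree 5, so 5V = 2E.
Euler: V − E + F = 2 ⇒ (2E)/5 − E + (24 + x) = 2.
Multiply by 10: 2·(2E) − 5·(2E) + 10·(24 + x) = 20, i.e. 240 + 10x − 3·(72 + 4x) = 20.
Collecting terms: −2x + 24 = 20, so −2x = −4, so x = 2.
Then 2E = 72 + 4·2 = 80, so E = 40, V = 2E/5 = 16, F = 24 + 2 = 26.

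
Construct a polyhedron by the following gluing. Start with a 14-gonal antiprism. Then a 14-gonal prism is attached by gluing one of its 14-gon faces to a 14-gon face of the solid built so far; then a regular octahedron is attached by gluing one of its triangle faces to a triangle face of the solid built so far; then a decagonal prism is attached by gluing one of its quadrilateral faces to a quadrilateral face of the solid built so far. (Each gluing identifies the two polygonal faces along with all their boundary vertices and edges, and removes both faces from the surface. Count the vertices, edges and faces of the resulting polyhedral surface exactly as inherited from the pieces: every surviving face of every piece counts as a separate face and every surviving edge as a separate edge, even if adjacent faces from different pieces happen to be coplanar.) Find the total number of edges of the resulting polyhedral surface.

A 14-gonal antiprism: V=28, E=56, F=30.
Attach a 14-gonal prism (V=28, E=42, F=16) along a 14-gon: merge 14 vertices and 14 edges, delete both glued faces → V=42, E=84, F=44.
Attach a regular octahedron (V=6, E=12, F=8) along a 3-gon: merge 3 vertices and 3 edges, delete both glued faces → V=45, E=93, F=50.
Attach a decagonal prism (V=20, E=30, F=12) along a 4-gon: merge 4 vertices and 4 edges, delete both glued faces → V=61, E=119, F=60.
Check: V − E + F = 61 − 119 + 60 = 2.

119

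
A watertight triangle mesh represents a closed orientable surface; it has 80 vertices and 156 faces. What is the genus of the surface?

0

Every face is a triangle, so 2E = 3·156 = 468, giving E = 234.
χ = V − E + F = 80 − 234 + 156 = 2.
For a closed orientable surface χ = 2 − 2g, so g = (2 − (2))/2 = 0.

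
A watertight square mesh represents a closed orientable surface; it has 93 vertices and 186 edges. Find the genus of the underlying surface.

1

Every face is a square and each edge borders two faces, so 4F = 2·186, giving F = 93.
χ = V − E + F = 93 − 186 + 93 = 0.
For a closed orientable surface χ = 2 − 2g, so g = (2 − (0))/2 = 1.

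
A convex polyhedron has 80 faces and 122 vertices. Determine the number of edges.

200

Here V − E + F = 2.
E = V + F − (2) = 122 + 80 − (2) = 200.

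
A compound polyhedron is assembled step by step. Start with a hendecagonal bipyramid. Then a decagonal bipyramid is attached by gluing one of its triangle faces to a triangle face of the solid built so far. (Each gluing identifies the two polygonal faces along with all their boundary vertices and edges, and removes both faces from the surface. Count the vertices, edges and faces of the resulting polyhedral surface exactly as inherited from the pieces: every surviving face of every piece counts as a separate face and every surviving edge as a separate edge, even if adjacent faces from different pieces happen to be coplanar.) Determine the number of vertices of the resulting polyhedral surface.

A hendecagonal bipyramid: V=13, E=33, F=22.
Attach a decagonal bipyramid (V=12, E=30, F=20) along a 3-gon: merge 3 vertices and 3 edges, delete both glued faces → V=22, E=60, F=40.
Check: V − E + F = 22 − 60 + 40 = 2.

22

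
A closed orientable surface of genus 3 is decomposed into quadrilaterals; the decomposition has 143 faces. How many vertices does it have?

139

χ = 2 − 2·3 = -4, and every face is a square so 4F = 2E.
E = 4·143/2 = 286. Then V = -4 + E − F = -4 + 286 − 143 = 139.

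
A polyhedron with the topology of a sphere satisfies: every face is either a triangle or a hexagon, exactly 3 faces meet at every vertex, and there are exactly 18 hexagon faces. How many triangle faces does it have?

Let x be the number of triangles; then F = 18 + x.
Edge–face incidences: 2E = 6·18 + 3·x = 108 + 3x.
Every vertex has degree 3, so 3V = 2E.
Euler: V − E + F = 2 ⇒ (2E)/3 − E + (18 + x) = 2.
Multiply by 6: 2·(2E) − 3·(2E) + 6·(18 + x) = 12, i.e. 108 + 6x − (108 + 3x) = 12.
Collecting terms: 3x = 12, so x = 4.
Then 2E = 108 + 3·4 = 120, so E = 60, V = 2E/3 = 40, F = 18 + 4 = 22.

4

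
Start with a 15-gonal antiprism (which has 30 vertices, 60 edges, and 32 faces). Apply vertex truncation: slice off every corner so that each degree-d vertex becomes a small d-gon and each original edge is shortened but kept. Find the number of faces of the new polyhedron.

62

Truncation replaces each original edge-end by a new vertex, so V′ = 2E = 120.
Each original edge survives, and each old vertex of degree d contributes d new edges; summing degrees gives Σd = 2E, so E′ = E + 2E = 3E = 180.
Each original face survives and each original vertex becomes one new face: F′ = F + V = 62.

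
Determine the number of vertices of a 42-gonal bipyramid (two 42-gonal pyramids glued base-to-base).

A bipyramid over an n-gon has 2n triangular faces and n + 2 vertices: V = 42 + 2 = 44, E = 3·42 = 126, F = 2·42 = 84.
Check: V − E + F = 44 − 126 + 84 = 2.

44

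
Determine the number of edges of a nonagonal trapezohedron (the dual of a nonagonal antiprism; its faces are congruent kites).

The n-trapezohedron (dual of the n-antiprism) has V = 2·9 + 2 = 20, E = 4·9 = 36, F = 2·9 = 18.

36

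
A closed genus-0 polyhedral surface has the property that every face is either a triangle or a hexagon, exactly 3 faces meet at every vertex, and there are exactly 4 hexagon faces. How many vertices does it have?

Let x be the number of triangles; then F = 4 + x.
Edge–face incidences: 2E = 6·4 + 3·x = 24 + 3x.
Every vertex has degree 3, so 3V = 2E.
Euler: V − E + F = 2 ⇒ (2E)/3 − E + (4 + x) = 2.
Multiply by 6: 2·(2E) − 3·(2E) + 6·(4 + x) = 12, i.e. 24 + 6x − (24 + 3x) = 12.
Collecting terms: 3x = 12, so x = 4.
Then 2E = 24 + 3·4 = 36, so E = 18, V = 2E/3 = 12, F = 4 + 4 = 8.

12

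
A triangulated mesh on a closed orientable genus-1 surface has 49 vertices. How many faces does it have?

98

χ = 2 − 2·1 = 0, and every face is a triangle so 3F = 2E.
V − E + F = 0 with E = 3F/2 gives 49 − (3/2 − 1)·F = 0, so F = 98 and E = 147.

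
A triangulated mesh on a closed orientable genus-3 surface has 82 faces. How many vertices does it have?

37

χ = 2 − 2·3 = -4, and every face is a triangle so 3F = 2E.
E = 3·82/2 = 123. Then V = -4 + E − F = -4 + 123 − 82 = 37.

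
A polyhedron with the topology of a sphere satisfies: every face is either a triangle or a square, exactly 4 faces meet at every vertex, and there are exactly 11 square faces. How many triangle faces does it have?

8

Let x be the number of triangles; then F = 11 + x.
Edge–face incidences: 2E = 4·11 + 3·x = 44 + 3x.
Every vertex has degree 4, so 4V = 2E.
Euler: V − E + F = 2 ⇒ (2E)/4 − E + (11 + x) = 2.
Multiply by 8: 2·(2E) − 4·(2E) + 8·(11 + x) = 16, i.e. 88 + 8x − 2·(44 + 3x) = 16.
Collecting terms: 2x = 16, so x = 8.
Then 2E = 44 + 3·8 = 68, so E = 34, V = 2E/4 = 17, F = 11 + 8 = 19.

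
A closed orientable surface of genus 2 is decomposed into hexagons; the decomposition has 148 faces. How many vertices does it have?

χ = 2 − 2·2 = -2, and every face is a hexagon so 6F = 2E.
E = 6·148/2 = 444. Then V = -2 + E − F = -2 + 444 − 148 = 294.

294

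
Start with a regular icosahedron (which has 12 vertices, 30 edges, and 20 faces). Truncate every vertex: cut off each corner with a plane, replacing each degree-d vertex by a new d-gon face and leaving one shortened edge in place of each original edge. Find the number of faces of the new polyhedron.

32

Truncation replaces each original edge-end by a new vertex, so V′ = 2E = 60.
Each original edge survives, and each old vertex of degree d contributes d new edges; summing degrees gives Σd = 2E, so E′ = E + 2E = 3E = 90.
Each original face survives and each original vertex becomes one new face: F′ = F + V = 32.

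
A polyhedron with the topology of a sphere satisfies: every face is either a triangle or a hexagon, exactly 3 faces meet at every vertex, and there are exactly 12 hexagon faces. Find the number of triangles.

Let x be the number of triangles; then F = 12 + x.
Edge–face incidences: 2E = 6·12 + 3·x = 72 + 3x.
Every vertex has degree 3, so 3V = 2E.
Euler: V − E + F = 2 ⇒ (2E)/3 − E + (12 + x) = 2.
Multiply by 6: 2·(2E) − 3·(2E) + 6·(12 + x) = 12, i.e. 72 + 6x − (72 + 3x) = 12.
Collecting terms: 3x = 12, so x = 4.
Then 2E = 72 + 3·4 = 84, so E = 42, V = 2E/3 = 28, F = 12 + 4 = 16.

4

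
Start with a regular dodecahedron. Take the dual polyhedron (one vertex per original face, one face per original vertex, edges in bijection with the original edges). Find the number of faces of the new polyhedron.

The base solid has V = 20, E = 30, F = 12.
The dual swaps V and F and preserves E: V′ = F = 12, E′ = E = 30, F′ = V = 20.

20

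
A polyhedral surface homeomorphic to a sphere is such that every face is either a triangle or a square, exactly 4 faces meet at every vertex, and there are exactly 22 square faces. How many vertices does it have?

Let x be the number of triangles; then F = 22 + x.
Edge–face incidences: 2E = 4·22 + 3·x = 88 + 3x.
Every vertex has degree 4, so 4V = 2E.
Euler: V − E + F = 2 ⇒ (2E)/4 − E + (22 + x) = 2.
Multiply by 8: 2·(2E) − 4·(2E) + 8·(22 + x) = 16, i.e. 176 + 8x − 2·(88 + 3x) = 16.
Collecting terms: 2x = 16, so x = 8.
Then 2E = 88 + 3·8 = 112, so E = 56, V = 2E/4 = 28, F = 22 + 8 = 30.

28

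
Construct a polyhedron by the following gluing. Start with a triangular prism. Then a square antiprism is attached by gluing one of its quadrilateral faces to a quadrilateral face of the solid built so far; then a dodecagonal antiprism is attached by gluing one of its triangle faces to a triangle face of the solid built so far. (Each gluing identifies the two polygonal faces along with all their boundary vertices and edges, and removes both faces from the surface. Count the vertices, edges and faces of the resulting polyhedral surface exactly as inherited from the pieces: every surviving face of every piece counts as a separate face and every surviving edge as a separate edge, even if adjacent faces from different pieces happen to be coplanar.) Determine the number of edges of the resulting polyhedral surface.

66

A triangular prism: V=6, E=9, F=5.
Attach a square antiprism (V=8, E=16, F=10) along a 4-gon: merge 4 vertices and 4 edges, delete both glued faces → V=10, E=21, F=13.
Attach a dodecagonal antiprism (V=24, E=48, F=26) along a 3-gon: merge 3 vertices and 3 edges, delete both glued faces → V=31, E=66, F=37.
Check: V − E + F = 31 − 66 + 37 = 2.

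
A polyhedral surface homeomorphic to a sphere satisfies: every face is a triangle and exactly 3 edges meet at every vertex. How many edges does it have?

6

Each face has 3 edges and each edge borders two faces, so 2E = 3F.
Each vertex has degree 3, so 3V = 2E and hence V = 3F/3.
Euler: V − E + F = 2 ⇒ (3F/3) − (3F/2) + F = 2.
Multiply by 6: (6 − 9 + 6)F = 12, i.e. 3F = 12.
So F = 4, E = 3·4/2 = 6, V = 3·4/3 = 4.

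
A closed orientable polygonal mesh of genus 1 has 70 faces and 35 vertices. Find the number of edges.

105

For a closed orientable surface of genus 1, χ = 2 − 2·1 = 0.
E = V + F − (0) = 35 + 70 − (0) = 105.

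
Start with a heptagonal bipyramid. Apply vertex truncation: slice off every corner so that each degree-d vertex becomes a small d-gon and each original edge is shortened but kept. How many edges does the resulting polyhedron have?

63

The base solid has V = 9, E = 21, F = 14.
Truncation replaces each original edge-end by a new vertex, so V′ = 2E = 42.
Each original edge survives, and each old vertex of degree d contributes d new edges; summing degrees gives Σd = 2E, so E′ = E + 2E = 3E = 63.
Each original face survives and each original vertex becomes one new face: F′ = F + V = 23.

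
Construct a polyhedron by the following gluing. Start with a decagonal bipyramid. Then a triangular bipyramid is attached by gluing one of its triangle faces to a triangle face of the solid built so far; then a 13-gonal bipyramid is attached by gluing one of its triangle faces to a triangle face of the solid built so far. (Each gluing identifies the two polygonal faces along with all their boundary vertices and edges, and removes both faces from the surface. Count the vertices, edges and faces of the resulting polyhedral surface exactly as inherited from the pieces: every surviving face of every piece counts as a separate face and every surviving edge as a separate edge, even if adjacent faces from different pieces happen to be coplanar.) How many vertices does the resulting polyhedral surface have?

A decagonal bipyramid: V=12, E=30, F=20.
Attach a triangular bipyramid (V=5, E=9, F=6) along a 3-gon: merge 3 vertices and 3 edges, delete both glued faces → V=14, E=36, F=24.
Attach a 13-gonal bipyramid (V=15, E=39, F=26) along a 3-gon: merge 3 vertices and 3 edges, delete both glued faces → V=26, E=72, F=48.
Check: V − E + F = 26 − 72 + 48 = 2.

26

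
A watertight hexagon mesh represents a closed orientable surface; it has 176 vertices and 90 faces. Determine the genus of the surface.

3

Every face is a hexagon, so 2E = 6·90 = 540, giving E = 270.
χ = V − E + F = 176 − 270 + 90 = -4.
For a closed orientable surface χ = 2 − 2g, so g = (2 − (-4))/2 = 3.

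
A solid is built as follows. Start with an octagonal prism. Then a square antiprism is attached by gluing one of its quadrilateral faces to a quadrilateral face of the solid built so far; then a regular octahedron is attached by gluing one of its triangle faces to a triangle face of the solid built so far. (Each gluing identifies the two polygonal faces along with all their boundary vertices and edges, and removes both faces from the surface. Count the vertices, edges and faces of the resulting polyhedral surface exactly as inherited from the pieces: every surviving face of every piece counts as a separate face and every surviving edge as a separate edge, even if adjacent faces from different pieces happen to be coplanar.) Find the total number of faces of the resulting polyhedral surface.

24

An octagonal prism: V=16, E=24, F=10.
Attach a square antiprism (V=8, E=16, F=10) along a 4-gon: merge 4 vertices and 4 edges, delete both glued faces → V=20, E=36, F=18.
Attach a regular octahedron (V=6, E=12, F=8) along a 3-gon: merge 3 vertices and 3 edges, delete both glued faces → V=23, E=45, F=24.
Check: V − E + F = 23 − 45 + 24 = 2.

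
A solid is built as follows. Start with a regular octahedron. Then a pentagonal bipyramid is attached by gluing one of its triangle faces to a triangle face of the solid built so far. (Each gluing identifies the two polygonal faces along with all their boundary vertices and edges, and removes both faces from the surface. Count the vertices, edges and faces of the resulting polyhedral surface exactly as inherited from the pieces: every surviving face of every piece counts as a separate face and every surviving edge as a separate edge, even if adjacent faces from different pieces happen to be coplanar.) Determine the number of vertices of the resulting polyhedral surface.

10

A regular octahedron: V=6, E=12, F=8.
Attach a pentagonal bipyramid (V=7, E=15, F=10) along a 3-gon: merge 3 vertices and 3 edges, delete both glued faces → V=10, E=24, F=16.
Check: V − E + F = 10 − 24 + 16 = 2.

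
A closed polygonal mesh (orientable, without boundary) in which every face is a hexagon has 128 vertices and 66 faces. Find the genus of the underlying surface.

Every face is a hexagon, so 2E = 6·66 = 396, giving E = 198.
χ = V − E + F = 128 − 198 + 66 = -4.
For a closed orientable surface χ = 2 − 2g, so g = (2 − (-4))/2 = 3.

3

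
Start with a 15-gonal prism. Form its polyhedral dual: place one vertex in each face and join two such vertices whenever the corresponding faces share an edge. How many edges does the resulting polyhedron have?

The base solid has V = 30, E = 45, F = 17.
The dual swaps V and F and preserves E: V′ = F = 17, E′ = E = 45, F′ = V = 30.

45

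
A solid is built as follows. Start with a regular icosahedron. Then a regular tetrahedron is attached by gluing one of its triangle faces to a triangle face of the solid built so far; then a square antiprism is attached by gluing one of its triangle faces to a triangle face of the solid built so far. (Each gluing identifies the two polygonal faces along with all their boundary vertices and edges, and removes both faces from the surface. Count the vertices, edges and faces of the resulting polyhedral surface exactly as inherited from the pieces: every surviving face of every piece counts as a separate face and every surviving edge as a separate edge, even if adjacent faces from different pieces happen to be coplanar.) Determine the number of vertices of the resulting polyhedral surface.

18

A regular icosahedron: V=12, E=30, F=20.
Attach a regular tetrahedron (V=4, E=6, F=4) along a 3-gon: merge 3 vertices and 3 edges, delete both glued faces → V=13, E=33, F=22.
Attach a square antiprism (V=8, E=16, F=10) along a 3-gon: merge 3 vertices and 3 edges, delete both glued faces → V=18, E=46, F=30.
Check: V − E + F = 18 − 46 + 30 = 2.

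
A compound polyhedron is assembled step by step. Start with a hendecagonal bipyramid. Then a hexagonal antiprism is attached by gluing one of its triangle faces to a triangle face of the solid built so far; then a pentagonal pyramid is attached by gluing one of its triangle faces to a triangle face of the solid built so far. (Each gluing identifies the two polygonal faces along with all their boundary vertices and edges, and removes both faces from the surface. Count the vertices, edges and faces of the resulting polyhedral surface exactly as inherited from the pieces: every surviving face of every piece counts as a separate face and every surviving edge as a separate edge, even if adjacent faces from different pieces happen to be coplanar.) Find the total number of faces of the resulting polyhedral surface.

38

A hendecagonal bipyramid: V=13, E=33, F=22.
Attach a hexagonal antiprism (V=12, E=24, F=14) along a 3-gon: merge 3 vertices and 3 edges, delete both glued faces → V=22, E=54, F=34.
Attach a pentagonal pyramid (V=6, E=10, F=6) along a 3-gon: merge 3 vertices and 3 edges, delete both glued faces → V=25, E=61, F=38.
Check: V − E + F = 25 − 61 + 38 = 2.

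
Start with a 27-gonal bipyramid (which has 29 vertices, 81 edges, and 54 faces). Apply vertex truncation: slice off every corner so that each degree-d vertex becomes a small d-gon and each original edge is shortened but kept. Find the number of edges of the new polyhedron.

243

Truncation replaces each original edge-end by a new vertex, so V′ = 2E = 162.
Each original edge survives, and each old vertex of degree d contributes d new edges; summing degrees gives Σd = 2E, so E′ = E + 2E = 3E = 243.
Each original face survives and each original vertex becomes one new face: F′ = F + V = 83.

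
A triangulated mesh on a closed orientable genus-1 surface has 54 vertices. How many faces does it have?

108

χ = 2 − 2·1 = 0, and every face is a triangle so 3F = 2E.
V − E + F = 0 with E = 3F/2 gives 54 − (3/2 − 1)·F = 0, so F = 108 and E = 162.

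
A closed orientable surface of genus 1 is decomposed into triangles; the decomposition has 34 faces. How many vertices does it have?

17

χ = 2 − 2·1 = 0, and every face is a triangle so 3F = 2E.
E = 3·34/2 = 51. Then V = 0 + E − F = 0 + 51 − 34 = 17.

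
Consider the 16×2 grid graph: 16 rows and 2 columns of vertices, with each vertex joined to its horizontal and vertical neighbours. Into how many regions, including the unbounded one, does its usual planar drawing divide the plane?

The grid has V = 16·2 = 32 vertices and E = 16·1 + 2·15 = 46 edges.
F = 2 − V + E = 2 − 32 + 46 = 16.

16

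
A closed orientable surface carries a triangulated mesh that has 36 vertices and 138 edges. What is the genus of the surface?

6

Every face is a triangle and each edge borders two faces, so 3F = 2·138, giving F = 92.
χ = V − E + F = 36 − 138 + 92 = -10.
For a closed orientable surface χ = 2 − 2g, so g = (2 − (-10))/2 = 6.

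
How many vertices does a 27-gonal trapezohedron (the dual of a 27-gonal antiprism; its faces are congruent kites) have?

The n-trapezohedron (dual of the n-antiprism) has V = 2·27 + 2 = 56, E = 4·27 = 108, F = 2·27 = 54.

56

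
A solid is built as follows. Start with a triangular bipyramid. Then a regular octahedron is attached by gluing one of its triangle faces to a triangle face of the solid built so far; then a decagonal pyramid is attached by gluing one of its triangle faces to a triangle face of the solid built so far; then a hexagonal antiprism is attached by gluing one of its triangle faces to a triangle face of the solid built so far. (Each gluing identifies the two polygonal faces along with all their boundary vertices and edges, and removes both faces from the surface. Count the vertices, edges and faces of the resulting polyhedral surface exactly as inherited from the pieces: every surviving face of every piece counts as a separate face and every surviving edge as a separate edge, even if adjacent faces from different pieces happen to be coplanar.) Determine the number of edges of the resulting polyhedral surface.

A triangular bipyramid: V=5, E=9, F=6.
Attach a regular octahedron (V=6, E=12, F=8) along a 3-gon: merge 3 vertices and 3 edges, delete both glued faces → V=8, E=18, F=12.
Attach a decagonal pyramid (V=11, E=20, F=11) along a 3-gon: merge 3 vertices and 3 edges, delete both glued faces → V=16, E=35, F=21.
Attach a hexagonal antiprism (V=12, E=24, F=14) along a 3-gon: merge 3 vertices and 3 edges, delete both glued faces → V=25, E=56, F=33.
Check: V − E + F = 25 − 56 + 33 = 2.

56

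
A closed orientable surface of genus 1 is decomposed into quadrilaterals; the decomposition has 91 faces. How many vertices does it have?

χ = 2 − 2·1 = 0, and every face is a square so 4F = 2E.
E = 4·91/2 = 182. Then V = 0 + E − F = 0 + 182 − 91 = 91.

91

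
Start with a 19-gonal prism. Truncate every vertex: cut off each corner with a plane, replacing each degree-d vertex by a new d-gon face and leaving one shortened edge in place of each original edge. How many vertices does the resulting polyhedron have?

114

The base solid has V = 38, E = 57, F = 21.
Truncation replaces each original edge-end by a new vertex, so V′ = 2E = 114.
Each original edge survives, and each old vertex of degree d contributes d new edges; summing degrees gives Σd = 2E, so E′ = E + 2E = 3E = 171.
Each original face survives and each original vertex becomes one new face: F′ = F + V = 59.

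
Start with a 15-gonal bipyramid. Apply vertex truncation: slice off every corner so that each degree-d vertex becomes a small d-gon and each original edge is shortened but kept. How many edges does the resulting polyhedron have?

135

The base solid has V = 17, E = 45, F = 30.
Truncation replaces each original edge-end by a new vertex, so V′ = 2E = 90.
Each original edge survives, and each old vertex of degree d contributes d new edges; summing degrees gives Σd = 2E, so E′ = E + 2E = 3E = 135.
Each original face survives and each original vertex becomes one new face: F′ = F + V = 47.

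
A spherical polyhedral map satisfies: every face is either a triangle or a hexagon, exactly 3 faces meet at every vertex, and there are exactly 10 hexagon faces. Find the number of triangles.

4

Let x be the number of triangles; then F = 10 + x.
Edge–face incidences: 2E = 6·10 + 3·x = 60 + 3x.
Every vertex has degree 3, so 3V = 2E.
Euler: V − E + F = 2 ⇒ (2E)/3 − E + (10 + x) = 2.
Multiply by 6: 2·(2E) − 3·(2E) + 6·(10 + x) = 12, i.e. 60 + 6x − (60 + 3x) = 12.
Collecting terms: 3x = 12, so x = 4.
Then 2E = 60 + 3·4 = 72, so E = 36, V = 2E/3 = 24, F = 10 + 4 = 14.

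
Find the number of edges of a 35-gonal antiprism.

An antiprism on an n-gon has two n-gon caps and 2n triangles: V = 2·35 = 70, E = 4·35 = 140, F = 2·35 + 2 = 72.

140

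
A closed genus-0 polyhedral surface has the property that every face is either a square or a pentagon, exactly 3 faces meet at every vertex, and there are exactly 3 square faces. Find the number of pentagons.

Let x be the number of pentagons; then F = 3 + x.
Edge–face incidences: 2E = 4·3 + 5·x = 12 + 5x.
Every vertex has degree 3, so 3V = 2E.
Euler: V − E + F = 2 ⇒ (2E)/3 − E + (3 + x) = 2.
Multiply by 6: 2·(2E) − 3·(2E) + 6·(3 + x) = 12, i.e. 18 + 6x − (12 + 5x) = 12.
Collecting terms: x + 6 = 12, so x = 6.
Then 2E = 12 + 5·6 = 42, so E = 21, V = 2E/3 = 14, F = 3 + 6 = 9.

6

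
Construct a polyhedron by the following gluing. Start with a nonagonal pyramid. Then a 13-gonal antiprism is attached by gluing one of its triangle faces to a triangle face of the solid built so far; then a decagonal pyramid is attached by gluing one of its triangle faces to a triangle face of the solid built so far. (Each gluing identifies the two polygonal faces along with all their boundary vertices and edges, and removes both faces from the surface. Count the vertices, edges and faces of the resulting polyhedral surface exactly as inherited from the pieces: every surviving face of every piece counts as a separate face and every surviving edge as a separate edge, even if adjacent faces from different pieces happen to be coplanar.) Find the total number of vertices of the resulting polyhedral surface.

A nonagonal pyramid: V=10, E=18, F=10.
Attach a 13-gonal antiprism (V=26, E=52, F=28) along a 3-gon: merge 3 vertices and 3 edges, delete both glued faces → V=33, E=67, F=36.
Attach a decagonal pyramid (V=11, E=20, F=11) along a 3-gon: merge 3 vertices and 3 edges, delete both glued faces → V=41, E=84, F=45.
Check: V − E + F = 41 − 84 + 45 = 2.

41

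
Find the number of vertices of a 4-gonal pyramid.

A pyramid on an n-gon base has one n-gon and n triangles: V = 4 + 1 = 5, E = 2·4 = 8, F = 4 + 1 = 5.
Check: V − E + F = 5 − 8 + 5 = 2.

5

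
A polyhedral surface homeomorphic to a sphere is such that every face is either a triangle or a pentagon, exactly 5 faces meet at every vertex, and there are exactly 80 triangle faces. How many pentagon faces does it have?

Let x be the number of pentagons; then F = 80 + x.
Edge–face incidences: 2E = 3·80 + 5·x = 240 + 5x.
Every vertex has degree 5, so 5V = 2E.
Euler: V − E + F = 2 ⇒ (2E)/5 − E + (80 + x) = 2.
Multiply by 10: 2·(2E) − 5·(2E) + 10·(80 + x) = 20, i.e. 800 + 10x − 3·(240 + 5x) = 20.
Collecting terms: −5x + 80 = 20, so −5x = −60, so x = 12.
Then 2E = 240 + 5·12 = 300, so E = 150, V = 2E/5 = 60, F = 80 + 12 = 92.

12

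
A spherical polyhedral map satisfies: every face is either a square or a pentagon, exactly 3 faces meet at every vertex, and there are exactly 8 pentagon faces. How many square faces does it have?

Let x be the number of squares; then F = 8 + x.
Edge–face incidences: 2E = 5·8 + 4·x = 40 + 4x.
Every vertex has degree 3, so 3V = 2E.
Euler: V − E + F = 2 ⇒ (2E)/3 − E + (8 + x) = 2.
Multiply by 6: 2·(2E) − 3·(2E) + 6·(8 + x) = 12, i.e. 48 + 6x − (40 + 4x) = 12.
Collecting terms: 2x + 8 = 12, so 2x = 4, so x = 2.
Then 2E = 40 + 4·2 = 48, so E = 24, V = 2E/3 = 16, F = 8 + 2 = 10.

2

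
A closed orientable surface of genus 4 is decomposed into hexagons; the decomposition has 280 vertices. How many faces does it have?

χ = 2 − 2·4 = -6, and every face is a hexagon so 6F = 2E.
V − E + F = -6 with E = 6F/2 gives 280 − (6/2 − 1)·F = -6, so F = 143 and E = 429.

143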